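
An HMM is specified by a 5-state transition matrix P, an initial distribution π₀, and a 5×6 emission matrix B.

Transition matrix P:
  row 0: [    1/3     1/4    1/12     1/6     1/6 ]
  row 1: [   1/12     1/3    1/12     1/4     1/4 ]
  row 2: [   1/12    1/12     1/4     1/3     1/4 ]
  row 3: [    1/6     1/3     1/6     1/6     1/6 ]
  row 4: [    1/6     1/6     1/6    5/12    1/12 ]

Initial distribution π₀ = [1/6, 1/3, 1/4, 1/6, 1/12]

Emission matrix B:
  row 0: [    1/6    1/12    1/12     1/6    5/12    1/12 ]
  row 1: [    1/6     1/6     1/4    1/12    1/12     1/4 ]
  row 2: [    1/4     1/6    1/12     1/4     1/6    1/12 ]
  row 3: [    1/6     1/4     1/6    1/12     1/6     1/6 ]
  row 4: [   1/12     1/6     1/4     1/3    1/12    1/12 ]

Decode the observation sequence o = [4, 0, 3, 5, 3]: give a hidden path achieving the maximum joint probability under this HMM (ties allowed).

path = [0, 0, 0, 1, 4]

t=0: δ = [6.944e-02, 2.778e-02, 4.167e-02, 2.778e-02, 6.944e-03]  (obs o_0=4)
t=1: δ = [3.858e-03, 2.894e-03, 2.604e-03, 2.315e-03, 9.645e-04]  ψ = [0, 0, 2, 2, 0]  (obs o_1=0)
t=2: δ = [2.143e-04, 8.038e-05, 1.628e-04, 7.234e-05, 2.411e-04]  ψ = [0, 0, 2, 2, 1]  (obs o_2=3)
t=3: δ = [5.954e-06, 1.340e-05, 3.391e-06, 1.674e-05, 3.391e-06]  ψ = [0, 0, 2, 4, 2]  (obs o_3=5)
t=4: δ = [4.651e-07, 4.651e-07, 6.977e-07, 2.791e-07, 1.116e-06]  ψ = [3, 3, 3, 1, 1]  (obs o_4=3)
backtrack: best end state = 4; path = [0, 0, 0, 1, 4]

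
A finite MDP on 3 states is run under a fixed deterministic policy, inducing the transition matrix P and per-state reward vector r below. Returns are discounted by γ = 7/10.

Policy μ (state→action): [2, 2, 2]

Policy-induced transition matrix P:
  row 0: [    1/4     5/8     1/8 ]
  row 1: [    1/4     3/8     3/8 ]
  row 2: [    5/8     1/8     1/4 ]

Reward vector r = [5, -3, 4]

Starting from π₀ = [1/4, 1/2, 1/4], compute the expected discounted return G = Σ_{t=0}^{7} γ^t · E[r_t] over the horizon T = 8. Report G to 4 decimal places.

t=0: π = [0.2500, 0.5000, 0.2500], E[r] = 0.7500, γ^t·E[r] = 0.750000, running G = 0.750000
t=1: π = [0.3438, 0.3750, 0.2813], E[r] = 1.7188, γ^t·E[r] = 1.203125, running G = 1.953125
t=2: π = [0.3555, 0.3906, 0.2539], E[r] = 1.6211, γ^t·E[r] = 0.794336, running G = 2.747461
t=3: π = [0.3452, 0.4004, 0.2544], E[r] = 1.5425, γ^t·E[r] = 0.529071, running G = 3.276532
t=4: π = [0.3454, 0.3977, 0.2569], E[r] = 1.5615, γ^t·E[r] = 0.374907, running G = 3.651439
t=5: π = [0.3463, 0.3971, 0.2565], E[r] = 1.5665, γ^t·E[r] = 0.263275, running G = 3.914714
t=6: π = [0.3462, 0.3974, 0.2563], E[r] = 1.5641, γ^t·E[r] = 0.184010, running G = 4.098723
t=7: π = [0.3461, 0.3975, 0.2564], E[r] = 1.5639, γ^t·E[r] = 0.128793, running G = 4.227516

G = 4.2275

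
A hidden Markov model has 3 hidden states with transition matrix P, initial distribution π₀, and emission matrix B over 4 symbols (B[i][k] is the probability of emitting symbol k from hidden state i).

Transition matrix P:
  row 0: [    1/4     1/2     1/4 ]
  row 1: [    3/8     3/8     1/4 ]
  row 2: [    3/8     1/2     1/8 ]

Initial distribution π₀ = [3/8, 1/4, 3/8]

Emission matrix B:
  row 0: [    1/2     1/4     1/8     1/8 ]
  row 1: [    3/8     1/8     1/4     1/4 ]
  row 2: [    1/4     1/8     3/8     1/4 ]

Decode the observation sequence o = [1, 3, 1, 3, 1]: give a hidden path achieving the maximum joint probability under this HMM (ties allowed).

path = [0, 1, 0, 1, 0]

t=0: δ = [9.375e-02, 3.125e-02, 4.688e-02]  (obs o_0=1)
t=1: δ = [2.930e-03, 1.172e-02, 5.859e-03]  ψ = [0, 0, 0]  (obs o_1=3)
t=2: δ = [1.099e-03, 5.493e-04, 3.662e-04]  ψ = [1, 1, 1]  (obs o_2=1)
t=3: δ = [3.433e-05, 1.373e-04, 6.866e-05]  ψ = [0, 0, 0]  (obs o_3=3)
t=4: δ = [1.287e-05, 6.437e-06, 4.292e-06]  ψ = [1, 1, 1]  (obs o_4=1)
backtrack: best end state = 0; path = [0, 1, 0, 1, 0]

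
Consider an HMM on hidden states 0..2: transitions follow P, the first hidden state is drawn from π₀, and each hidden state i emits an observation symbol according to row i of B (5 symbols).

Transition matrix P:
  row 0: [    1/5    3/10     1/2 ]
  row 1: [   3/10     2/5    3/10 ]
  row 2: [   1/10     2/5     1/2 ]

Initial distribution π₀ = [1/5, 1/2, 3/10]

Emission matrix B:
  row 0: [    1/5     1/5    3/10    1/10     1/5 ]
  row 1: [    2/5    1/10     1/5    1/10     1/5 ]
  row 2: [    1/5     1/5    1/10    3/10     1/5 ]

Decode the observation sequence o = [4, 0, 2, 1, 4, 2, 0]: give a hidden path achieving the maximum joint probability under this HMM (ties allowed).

t=0: δ = [4.000e-02, 1.000e-01, 6.000e-02]  (obs o_0=4)
t=1: δ = [6.000e-03, 1.600e-02, 6.000e-03]  ψ = [1, 1, 1]  (obs o_1=0)
t=2: δ = [1.440e-03, 1.280e-03, 4.800e-04]  ψ = [1, 1, 1]  (obs o_2=2)
t=3: δ = [7.680e-05, 5.120e-05, 1.440e-04]  ψ = [1, 1, 0]  (obs o_3=1)
t=4: δ = [3.072e-06, 1.152e-05, 1.440e-05]  ψ = [0, 2, 2]  (obs o_4=4)
t=5: δ = [1.037e-06, 1.152e-06, 7.200e-07]  ψ = [1, 2, 2]  (obs o_5=2)
t=6: δ = [6.912e-08, 1.843e-07, 1.037e-07]  ψ = [1, 1, 0]  (obs o_6=0)
backtrack: best end state = 1; path = [1, 1, 0, 2, 2, 1, 1]

path = [1, 1, 0, 2, 2, 1, 1]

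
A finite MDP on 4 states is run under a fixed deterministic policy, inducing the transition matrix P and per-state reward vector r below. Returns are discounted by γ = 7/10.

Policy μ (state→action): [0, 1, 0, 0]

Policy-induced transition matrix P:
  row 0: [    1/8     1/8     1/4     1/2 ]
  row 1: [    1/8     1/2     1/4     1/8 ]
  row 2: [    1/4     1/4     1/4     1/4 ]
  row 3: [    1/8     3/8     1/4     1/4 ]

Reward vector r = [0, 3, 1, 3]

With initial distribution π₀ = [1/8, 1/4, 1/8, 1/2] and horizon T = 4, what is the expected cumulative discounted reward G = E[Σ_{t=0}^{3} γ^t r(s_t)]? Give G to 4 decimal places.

t=0: π = [0.1250, 0.2500, 0.1250, 0.5000], E[r] = 2.3750, γ^t·E[r] = 2.375000, running G = 2.375000
t=1: π = [0.1406, 0.3594, 0.2500, 0.2500], E[r] = 2.0781, γ^t·E[r] = 1.454688, running G = 3.829688
t=2: π = [0.1563, 0.3535, 0.2500, 0.2402], E[r] = 2.0313, γ^t·E[r] = 0.995313, running G = 4.825000
t=3: π = [0.1563, 0.3489, 0.2500, 0.2449], E[r] = 2.0313, γ^t·E[r] = 0.696719, running G = 5.521719

G = 5.5217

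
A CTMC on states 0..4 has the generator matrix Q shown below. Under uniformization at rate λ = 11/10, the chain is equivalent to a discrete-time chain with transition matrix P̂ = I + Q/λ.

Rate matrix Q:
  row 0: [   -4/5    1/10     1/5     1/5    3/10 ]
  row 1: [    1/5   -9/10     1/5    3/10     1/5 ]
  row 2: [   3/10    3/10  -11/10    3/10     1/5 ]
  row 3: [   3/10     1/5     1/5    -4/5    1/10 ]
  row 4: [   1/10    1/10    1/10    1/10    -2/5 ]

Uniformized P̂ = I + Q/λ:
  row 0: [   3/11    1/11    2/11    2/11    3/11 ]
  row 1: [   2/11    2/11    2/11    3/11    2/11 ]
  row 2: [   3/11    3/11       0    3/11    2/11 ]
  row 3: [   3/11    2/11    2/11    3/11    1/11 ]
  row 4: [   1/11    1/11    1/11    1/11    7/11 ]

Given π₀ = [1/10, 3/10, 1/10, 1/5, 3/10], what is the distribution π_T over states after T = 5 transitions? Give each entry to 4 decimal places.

t=0: π = [0.1000, 0.3000, 0.1000, 0.2000, 0.3000]
t=1: π = [0.1909, 0.1545, 0.1364, 0.2091, 0.3091]
t=2: π = [0.2025, 0.1488, 0.1289, 0.1992, 0.3207]
t=3: π = [0.2009, 0.1460, 0.1292, 0.1960, 0.3279]
t=4: π = [0.1998, 0.1455, 0.1285, 0.1949, 0.3313]
t=5: π = [0.1993, 0.1452, 0.1283, 0.1943, 0.3329]

π = [0.1993, 0.1452, 0.1283, 0.1943, 0.3329]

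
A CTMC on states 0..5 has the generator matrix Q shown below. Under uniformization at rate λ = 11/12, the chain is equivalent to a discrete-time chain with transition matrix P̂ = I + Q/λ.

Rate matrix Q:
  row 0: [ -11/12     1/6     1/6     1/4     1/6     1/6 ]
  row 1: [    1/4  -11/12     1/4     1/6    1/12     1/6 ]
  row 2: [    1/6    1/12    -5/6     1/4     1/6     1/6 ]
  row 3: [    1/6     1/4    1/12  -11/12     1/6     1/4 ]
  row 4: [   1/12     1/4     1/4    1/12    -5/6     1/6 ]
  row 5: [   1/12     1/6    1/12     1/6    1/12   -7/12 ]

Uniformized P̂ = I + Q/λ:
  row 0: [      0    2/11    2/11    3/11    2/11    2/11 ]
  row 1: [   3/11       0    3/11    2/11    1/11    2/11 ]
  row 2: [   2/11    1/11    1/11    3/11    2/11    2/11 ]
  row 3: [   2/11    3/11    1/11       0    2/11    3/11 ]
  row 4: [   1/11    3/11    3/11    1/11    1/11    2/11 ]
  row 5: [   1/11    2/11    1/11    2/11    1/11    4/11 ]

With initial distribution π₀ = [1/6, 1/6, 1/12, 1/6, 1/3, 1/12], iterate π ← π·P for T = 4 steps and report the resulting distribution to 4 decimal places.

π = [0.1382, 0.1645, 0.1581, 0.1660, 0.1326, 0.2405]

t=0: π = [0.1667, 0.1667, 0.0833, 0.1667, 0.3333, 0.0833]
t=1: π = [0.1288, 0.1894, 0.1970, 0.1439, 0.1288, 0.2121]
t=2: π = [0.1446, 0.1543, 0.1605, 0.1736, 0.1336, 0.2335]
t=3: π = [0.1362, 0.1671, 0.1564, 0.1659, 0.1344, 0.2400]
t=4: π = [0.1382, 0.1645, 0.1581, 0.1660, 0.1326, 0.2405]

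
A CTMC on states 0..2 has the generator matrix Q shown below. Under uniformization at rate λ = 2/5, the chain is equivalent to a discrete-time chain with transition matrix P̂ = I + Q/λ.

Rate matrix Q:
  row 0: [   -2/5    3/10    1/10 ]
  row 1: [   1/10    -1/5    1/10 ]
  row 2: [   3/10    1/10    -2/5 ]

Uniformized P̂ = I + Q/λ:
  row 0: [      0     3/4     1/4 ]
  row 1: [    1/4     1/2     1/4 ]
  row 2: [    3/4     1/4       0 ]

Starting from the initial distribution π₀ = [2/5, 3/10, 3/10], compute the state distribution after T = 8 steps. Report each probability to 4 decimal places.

π = [0.2800, 0.5200, 0.2000]

t=0: π = [0.4000, 0.3000, 0.3000]
t=1: π = [0.3000, 0.5250, 0.1750]
t=2: π = [0.2625, 0.5313, 0.2063]
t=3: π = [0.2875, 0.5141, 0.1984]
t=4: π = [0.2773, 0.5223, 0.2004]
t=5: π = [0.2809, 0.5192, 0.1999]
t=6: π = [0.2797, 0.5202, 0.2000]
t=7: π = [0.2801, 0.5199, 0.2000]
t=8: π = [0.2800, 0.5200, 0.2000]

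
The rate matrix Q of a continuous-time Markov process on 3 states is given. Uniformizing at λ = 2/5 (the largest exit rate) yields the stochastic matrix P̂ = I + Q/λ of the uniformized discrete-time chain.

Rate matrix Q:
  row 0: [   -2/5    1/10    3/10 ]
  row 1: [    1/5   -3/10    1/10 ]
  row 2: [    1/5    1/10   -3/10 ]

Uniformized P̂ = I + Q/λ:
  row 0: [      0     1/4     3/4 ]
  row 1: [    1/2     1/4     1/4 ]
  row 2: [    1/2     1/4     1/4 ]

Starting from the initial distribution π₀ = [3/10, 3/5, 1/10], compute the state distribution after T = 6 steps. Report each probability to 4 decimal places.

t=0: π = [0.3000, 0.6000, 0.1000]
t=1: π = [0.3500, 0.2500, 0.4000]
t=2: π = [0.3250, 0.2500, 0.4250]
t=3: π = [0.3375, 0.2500, 0.4125]
t=4: π = [0.3313, 0.2500, 0.4188]
t=5: π = [0.3344, 0.2500, 0.4156]
t=6: π = [0.3328, 0.2500, 0.4172]

π = [0.3328, 0.2500, 0.4172]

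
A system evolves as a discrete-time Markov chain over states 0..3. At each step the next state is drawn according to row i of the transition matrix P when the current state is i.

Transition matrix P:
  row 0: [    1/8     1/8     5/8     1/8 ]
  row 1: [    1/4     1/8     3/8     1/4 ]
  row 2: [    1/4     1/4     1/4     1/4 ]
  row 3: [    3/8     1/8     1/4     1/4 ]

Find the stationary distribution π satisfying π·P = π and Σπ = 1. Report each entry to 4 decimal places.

π = [0.2466, 0.1705, 0.3638, 0.2192]

Balance equations π_j = Σ_i π_i·P[i][j]:
  π_0 = 1/8·π_0 + 1/4·π_1 + 1/4·π_2 + 3/8·π_3
  π_1 = 1/8·π_0 + 1/8·π_1 + 1/4·π_2 + 1/8·π_3
  π_2 = 5/8·π_0 + 3/8·π_1 + 1/4·π_2 + 1/4·π_3
  normalize: π_0 + π_1 + π_2 + π_3 = 1
Solving the linear system gives exactly π = [18/73, 112/657, 239/657, 16/73].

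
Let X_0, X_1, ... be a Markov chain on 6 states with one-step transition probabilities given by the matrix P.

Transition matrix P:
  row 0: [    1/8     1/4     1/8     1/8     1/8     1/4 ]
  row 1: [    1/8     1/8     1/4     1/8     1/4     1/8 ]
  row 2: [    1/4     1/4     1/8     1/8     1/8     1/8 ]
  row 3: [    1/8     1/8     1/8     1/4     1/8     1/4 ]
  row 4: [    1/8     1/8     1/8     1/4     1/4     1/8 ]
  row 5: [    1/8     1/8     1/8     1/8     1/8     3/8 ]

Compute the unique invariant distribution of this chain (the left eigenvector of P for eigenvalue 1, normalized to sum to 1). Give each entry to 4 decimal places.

Balance equations π_j = Σ_i π_i·P[i][j]:
  π_0 = 1/8·π_0 + 1/8·π_1 + 1/4·π_2 + 1/8·π_3 + 1/8·π_4 + 1/8·π_5
  π_1 = 1/4·π_0 + 1/8·π_1 + 1/4·π_2 + 1/8·π_3 + 1/8·π_4 + 1/8·π_5
  π_2 = 1/8·π_0 + 1/4·π_1 + 1/8·π_2 + 1/8·π_3 + 1/8·π_4 + 1/8·π_5
  π_3 = 1/8·π_0 + 1/8·π_1 + 1/8·π_2 + 1/4·π_3 + 1/4·π_4 + 1/8·π_5
  π_4 = 1/8·π_0 + 1/4·π_1 + 1/8·π_2 + 1/8·π_3 + 1/4·π_4 + 1/8·π_5
  normalize: π_0 + π_1 + π_2 + π_3 + π_4 + π_5 = 1
Solving the linear system gives exactly π = [72/503, 81/503, 73/503, 4105/24647, 584/3521, 5380/24647].

π = [0.1431, 0.1610, 0.1451, 0.1666, 0.1659, 0.2183]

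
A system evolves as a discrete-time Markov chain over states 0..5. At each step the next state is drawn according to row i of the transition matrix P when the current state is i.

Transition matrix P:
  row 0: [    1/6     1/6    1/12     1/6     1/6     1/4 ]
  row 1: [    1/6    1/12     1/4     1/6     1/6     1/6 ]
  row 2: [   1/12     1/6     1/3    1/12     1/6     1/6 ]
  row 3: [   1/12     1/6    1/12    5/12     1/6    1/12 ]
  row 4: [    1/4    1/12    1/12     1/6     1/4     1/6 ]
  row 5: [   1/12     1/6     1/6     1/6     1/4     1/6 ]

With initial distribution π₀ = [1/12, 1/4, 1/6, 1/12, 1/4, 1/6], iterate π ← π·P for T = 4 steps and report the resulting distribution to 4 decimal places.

π = [0.1393, 0.1387, 0.1602, 0.2037, 0.1966, 0.1615]

t=0: π = [0.0833, 0.2500, 0.1667, 0.0833, 0.2500, 0.1667]
t=1: π = [0.1528, 0.1250, 0.1806, 0.1736, 0.2014, 0.1667]
t=2: π = [0.1400, 0.1395, 0.1632, 0.1950, 0.1973, 0.1649]
t=3: π = [0.1395, 0.1386, 0.1611, 0.2018, 0.1969, 0.1621]
t=4: π = [0.1393, 0.1387, 0.1602, 0.2037, 0.1966, 0.1615]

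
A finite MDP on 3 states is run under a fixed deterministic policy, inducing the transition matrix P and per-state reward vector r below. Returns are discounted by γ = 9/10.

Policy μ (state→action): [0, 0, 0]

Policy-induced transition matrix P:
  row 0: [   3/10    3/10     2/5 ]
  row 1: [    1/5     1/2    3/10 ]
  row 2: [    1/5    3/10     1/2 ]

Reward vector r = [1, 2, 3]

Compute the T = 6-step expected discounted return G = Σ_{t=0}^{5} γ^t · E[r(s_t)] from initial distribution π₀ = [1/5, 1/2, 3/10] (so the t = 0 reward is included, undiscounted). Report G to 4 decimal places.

t=0: π = [0.2000, 0.5000, 0.3000], E[r] = 2.1000, γ^t·E[r] = 2.100000, running G = 2.100000
t=1: π = [0.2200, 0.4000, 0.3800], E[r] = 2.1600, γ^t·E[r] = 1.944000, running G = 4.044000
t=2: π = [0.2220, 0.3800, 0.3980], E[r] = 2.1760, γ^t·E[r] = 1.762560, running G = 5.806560
t=3: π = [0.2222, 0.3760, 0.4018], E[r] = 2.1796, γ^t·E[r] = 1.588928, running G = 7.395488
t=4: π = [0.2222, 0.3752, 0.4026], E[r] = 2.1804, γ^t·E[r] = 1.430534, running G = 8.826023
t=5: π = [0.2222, 0.3750, 0.4027], E[r] = 2.1805, γ^t·E[r] = 1.287573, running G = 10.113595

G = 10.1136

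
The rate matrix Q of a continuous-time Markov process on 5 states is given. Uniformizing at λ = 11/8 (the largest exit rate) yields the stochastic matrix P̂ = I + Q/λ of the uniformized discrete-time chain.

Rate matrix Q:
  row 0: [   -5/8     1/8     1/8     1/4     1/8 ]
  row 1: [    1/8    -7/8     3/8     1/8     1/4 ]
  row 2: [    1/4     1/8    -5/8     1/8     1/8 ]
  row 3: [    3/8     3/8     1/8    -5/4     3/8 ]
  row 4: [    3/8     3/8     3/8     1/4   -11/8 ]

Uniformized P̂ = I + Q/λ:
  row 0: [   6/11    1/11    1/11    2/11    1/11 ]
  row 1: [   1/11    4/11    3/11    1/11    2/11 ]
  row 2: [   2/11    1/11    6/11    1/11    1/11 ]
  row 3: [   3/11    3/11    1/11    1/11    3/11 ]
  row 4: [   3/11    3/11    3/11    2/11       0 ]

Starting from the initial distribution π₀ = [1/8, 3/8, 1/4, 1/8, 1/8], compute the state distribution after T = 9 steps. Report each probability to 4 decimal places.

t=0: π = [0.1250, 0.3750, 0.2500, 0.1250, 0.1250]
t=1: π = [0.2159, 0.2386, 0.2955, 0.1136, 0.1364]
t=2: π = [0.2614, 0.2014, 0.2934, 0.1229, 0.1209]
t=3: π = [0.2807, 0.1902, 0.2829, 0.1257, 0.1206]
t=4: π = [0.2890, 0.1875, 0.2760, 0.1274, 0.1201]
t=5: π = [0.2924, 0.1871, 0.2723, 0.1281, 0.1202]
t=6: π = [0.2937, 0.1871, 0.2705, 0.1284, 0.1203]
t=7: π = [0.2942, 0.1871, 0.2698, 0.1285, 0.1203]
t=8: π = [0.2944, 0.1872, 0.2694, 0.1286, 0.1204]
t=9: π = [0.2945, 0.1872, 0.2693, 0.1286, 0.1204]

π = [0.2945, 0.1872, 0.2693, 0.1286, 0.1204]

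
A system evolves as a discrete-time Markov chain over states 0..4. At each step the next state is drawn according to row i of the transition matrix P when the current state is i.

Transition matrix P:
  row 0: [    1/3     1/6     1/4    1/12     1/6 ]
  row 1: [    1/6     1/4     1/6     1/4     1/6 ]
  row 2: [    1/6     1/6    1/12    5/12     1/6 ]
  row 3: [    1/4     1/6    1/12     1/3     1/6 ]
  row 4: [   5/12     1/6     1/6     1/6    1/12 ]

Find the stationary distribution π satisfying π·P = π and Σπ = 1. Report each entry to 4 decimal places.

π = [0.2700, 0.1818, 0.1563, 0.2381, 0.1538]

Balance equations π_j = Σ_i π_i·P[i][j]:
  π_0 = 1/3·π_0 + 1/6·π_1 + 1/6·π_2 + 1/4·π_3 + 5/12·π_4
  π_1 = 1/6·π_0 + 1/4·π_1 + 1/6·π_2 + 1/6·π_3 + 1/6·π_4
  π_2 = 1/4·π_0 + 1/6·π_1 + 1/12·π_2 + 1/12·π_3 + 1/6·π_4
  π_3 = 1/12·π_0 + 1/4·π_1 + 5/12·π_2 + 1/3·π_3 + 1/6·π_4
  normalize: π_0 + π_1 + π_2 + π_3 + π_4 = 1
Solving the linear system gives exactly π = [5173/19162, 2/11, 2995/19162, 2281/9581, 2/13].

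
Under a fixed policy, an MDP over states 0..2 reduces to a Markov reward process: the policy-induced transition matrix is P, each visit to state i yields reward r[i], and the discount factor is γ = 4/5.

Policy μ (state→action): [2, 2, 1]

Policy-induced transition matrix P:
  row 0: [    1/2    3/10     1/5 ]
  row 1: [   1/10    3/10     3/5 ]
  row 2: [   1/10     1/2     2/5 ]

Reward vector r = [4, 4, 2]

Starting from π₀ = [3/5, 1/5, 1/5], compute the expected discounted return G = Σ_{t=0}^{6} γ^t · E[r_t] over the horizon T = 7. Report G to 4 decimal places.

t=0: π = [0.6000, 0.2000, 0.2000], E[r] = 3.6000, γ^t·E[r] = 3.600000, running G = 3.600000
t=1: π = [0.3400, 0.3400, 0.3200], E[r] = 3.3600, γ^t·E[r] = 2.688000, running G = 6.288000
t=2: π = [0.2360, 0.3640, 0.4000], E[r] = 3.2000, γ^t·E[r] = 2.048000, running G = 8.336000
t=3: π = [0.1944, 0.3800, 0.4256], E[r] = 3.1488, γ^t·E[r] = 1.612186, running G = 9.948186
t=4: π = [0.1778, 0.3851, 0.4371], E[r] = 3.1258, γ^t·E[r] = 1.280311, running G = 11.228497
t=5: π = [0.1711, 0.3874, 0.4415], E[r] = 3.1171, γ^t·E[r] = 1.021397, running G = 12.249894
t=6: π = [0.1684, 0.3883, 0.4433], E[r] = 3.1135, γ^t·E[r] = 0.816178, running G = 13.066072

G = 13.0661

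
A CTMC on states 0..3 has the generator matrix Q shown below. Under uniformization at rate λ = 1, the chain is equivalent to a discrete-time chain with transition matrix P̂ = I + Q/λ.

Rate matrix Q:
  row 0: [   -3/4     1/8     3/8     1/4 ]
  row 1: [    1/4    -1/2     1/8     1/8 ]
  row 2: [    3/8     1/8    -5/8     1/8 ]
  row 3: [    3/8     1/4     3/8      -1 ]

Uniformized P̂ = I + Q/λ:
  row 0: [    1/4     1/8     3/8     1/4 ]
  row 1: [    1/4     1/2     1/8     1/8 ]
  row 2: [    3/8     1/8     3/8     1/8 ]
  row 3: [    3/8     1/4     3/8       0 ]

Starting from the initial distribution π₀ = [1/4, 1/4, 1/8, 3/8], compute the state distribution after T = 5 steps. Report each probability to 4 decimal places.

π = [0.3078, 0.2296, 0.3174, 0.1453]

t=0: π = [0.2500, 0.2500, 0.1250, 0.3750]
t=1: π = [0.3125, 0.2656, 0.3125, 0.1094]
t=2: π = [0.3027, 0.2383, 0.3086, 0.1504]
t=3: π = [0.3074, 0.2332, 0.3154, 0.1440]
t=4: π = [0.3074, 0.2304, 0.3167, 0.1454]
t=5: π = [0.3078, 0.2296, 0.3174, 0.1453]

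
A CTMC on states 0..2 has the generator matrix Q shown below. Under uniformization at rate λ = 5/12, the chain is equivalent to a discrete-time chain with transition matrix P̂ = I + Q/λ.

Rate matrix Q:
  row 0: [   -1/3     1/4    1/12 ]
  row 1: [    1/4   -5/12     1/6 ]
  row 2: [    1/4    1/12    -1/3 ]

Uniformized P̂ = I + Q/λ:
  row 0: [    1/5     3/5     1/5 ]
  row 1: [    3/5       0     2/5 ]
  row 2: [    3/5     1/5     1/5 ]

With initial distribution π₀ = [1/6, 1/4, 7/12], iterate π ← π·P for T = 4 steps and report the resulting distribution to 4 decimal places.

t=0: π = [0.1667, 0.2500, 0.5833]
t=1: π = [0.5333, 0.2167, 0.2500]
t=2: π = [0.3867, 0.3700, 0.2433]
t=3: π = [0.4453, 0.2807, 0.2740]
t=4: π = [0.4219, 0.3220, 0.2561]

π = [0.4219, 0.3220, 0.2561]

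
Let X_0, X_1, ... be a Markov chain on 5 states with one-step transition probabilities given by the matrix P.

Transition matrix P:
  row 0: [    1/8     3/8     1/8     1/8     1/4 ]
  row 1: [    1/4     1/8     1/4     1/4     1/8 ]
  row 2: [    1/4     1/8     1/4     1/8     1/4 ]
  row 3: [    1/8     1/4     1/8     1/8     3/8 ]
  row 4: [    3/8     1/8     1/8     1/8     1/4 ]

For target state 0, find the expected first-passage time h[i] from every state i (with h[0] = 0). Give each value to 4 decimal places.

h = [0.0000, 3.9096, 3.7966, 4.2260, 3.3220]

First-step conditioning: h[0] = 0; for i ≠ 0, h[i] = 1 + Σ_k P[i][k]·h[k].
  h[1] = 1 + 1/8·h[1] + 1/4·h[2] + 1/4·h[3] + 1/8·h[4]
  h[2] = 1 + 1/8·h[1] + 1/4·h[2] + 1/8·h[3] + 1/4·h[4]
  h[3] = 1 + 1/4·h[1] + 1/8·h[2] + 1/8·h[3] + 3/8·h[4]
  h[4] = 1 + 1/8·h[1] + 1/8·h[2] + 1/8·h[3] + 1/4·h[4]
Solving the 4×4 linear system over states ≠ 0 gives exactly h = [0, 692/177, 224/59, 748/177, 196/59] (h[0] = 0 is the target).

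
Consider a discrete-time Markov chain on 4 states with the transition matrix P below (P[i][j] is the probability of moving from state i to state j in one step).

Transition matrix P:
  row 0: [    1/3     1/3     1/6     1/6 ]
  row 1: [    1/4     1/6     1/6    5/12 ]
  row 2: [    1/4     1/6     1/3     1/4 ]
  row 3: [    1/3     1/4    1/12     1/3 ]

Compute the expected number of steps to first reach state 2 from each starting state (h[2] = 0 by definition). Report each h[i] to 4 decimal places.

First-step conditioning: h[2] = 0; for i ≠ 2, h[i] = 1 + Σ_k P[i][k]·h[k].
  h[0] = 1 + 1/3·h[0] + 1/3·h[1] + 1/6·h[3]
  h[1] = 1 + 1/4·h[0] + 1/6·h[1] + 5/12·h[3]
  h[3] = 1 + 1/3·h[0] + 1/4·h[1] + 1/3·h[3]
Solving the 3×3 linear system over states ≠ 2 gives exactly h = [286/41, 292/41, 0, 314/41] (h[2] = 0 is the target).

h = [6.9756, 7.1220, 0.0000, 7.6585]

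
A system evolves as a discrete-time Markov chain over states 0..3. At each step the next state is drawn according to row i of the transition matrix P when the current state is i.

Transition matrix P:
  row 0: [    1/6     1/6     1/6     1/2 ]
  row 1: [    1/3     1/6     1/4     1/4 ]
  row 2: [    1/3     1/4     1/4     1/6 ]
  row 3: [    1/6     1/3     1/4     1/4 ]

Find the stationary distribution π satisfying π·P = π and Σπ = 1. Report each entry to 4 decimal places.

Balance equations π_j = Σ_i π_i·P[i][j]:
  π_0 = 1/6·π_0 + 1/3·π_1 + 1/3·π_2 + 1/6·π_3
  π_1 = 1/6·π_0 + 1/6·π_1 + 1/4·π_2 + 1/3·π_3
  π_2 = 1/6·π_0 + 1/4·π_1 + 1/4·π_2 + 1/4·π_3
  normalize: π_0 + π_1 + π_2 + π_3 = 1
Solving the linear system gives exactly π = [51/209, 49/209, 48/209, 61/209].

π = [0.2440, 0.2344, 0.2297, 0.2919]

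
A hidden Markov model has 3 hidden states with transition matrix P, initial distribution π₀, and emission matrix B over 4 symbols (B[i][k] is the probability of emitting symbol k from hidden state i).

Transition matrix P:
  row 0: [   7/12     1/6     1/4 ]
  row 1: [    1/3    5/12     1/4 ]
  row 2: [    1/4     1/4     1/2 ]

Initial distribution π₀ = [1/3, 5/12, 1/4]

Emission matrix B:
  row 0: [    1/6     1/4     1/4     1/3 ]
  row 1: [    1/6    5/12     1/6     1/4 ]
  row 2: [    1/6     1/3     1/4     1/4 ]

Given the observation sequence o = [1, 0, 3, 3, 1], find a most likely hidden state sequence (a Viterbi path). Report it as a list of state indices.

path = [1, 0, 0, 0, 0]

t=0: δ = [8.333e-02, 1.736e-01, 8.333e-02]  (obs o_0=1)
t=1: δ = [9.645e-03, 1.206e-02, 7.234e-03]  ψ = [1, 1, 1]  (obs o_1=0)
t=2: δ = [1.875e-03, 1.256e-03, 9.042e-04]  ψ = [0, 1, 2]  (obs o_2=3)
t=3: δ = [3.647e-04, 1.308e-04, 1.172e-04]  ψ = [0, 1, 0]  (obs o_3=3)
t=4: δ = [5.318e-05, 2.532e-05, 3.039e-05]  ψ = [0, 0, 0]  (obs o_4=1)
backtrack: best end state = 0; path = [1, 0, 0, 0, 0]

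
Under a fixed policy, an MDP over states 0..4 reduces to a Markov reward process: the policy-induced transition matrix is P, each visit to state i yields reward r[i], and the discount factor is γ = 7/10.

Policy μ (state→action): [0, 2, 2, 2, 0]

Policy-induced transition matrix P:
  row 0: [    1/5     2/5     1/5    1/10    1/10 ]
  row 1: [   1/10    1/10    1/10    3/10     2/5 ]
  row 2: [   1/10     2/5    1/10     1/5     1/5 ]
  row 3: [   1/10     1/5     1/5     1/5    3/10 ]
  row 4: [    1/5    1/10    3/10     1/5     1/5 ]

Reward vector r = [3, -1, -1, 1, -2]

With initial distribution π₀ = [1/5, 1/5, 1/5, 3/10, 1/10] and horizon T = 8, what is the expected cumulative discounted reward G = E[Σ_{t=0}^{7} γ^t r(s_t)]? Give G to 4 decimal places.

G = -0.3334

t=0: π = [0.2000, 0.2000, 0.2000, 0.3000, 0.1000], E[r] = 0.3000, γ^t·E[r] = 0.300000, running G = 0.300000
t=1: π = [0.1300, 0.2500, 0.1700, 0.2000, 0.2500], E[r] = -0.3300, γ^t·E[r] = -0.231000, running G = 0.069000
t=2: π = [0.1380, 0.2100, 0.1830, 0.2120, 0.2570], E[r] = -0.2810, γ^t·E[r] = -0.137690, running G = -0.068690
t=3: π = [0.1395, 0.2175, 0.1864, 0.2072, 0.2494], E[r] = -0.2770, γ^t·E[r] = -0.095011, running G = -0.163701
t=4: π = [0.1389, 0.2185, 0.1846, 0.2078, 0.2503], E[r] = -0.2791, γ^t·E[r] = -0.067014, running G = -0.230715
t=5: π = [0.1389, 0.2178, 0.1847, 0.2080, 0.2506], E[r] = -0.2790, γ^t·E[r] = -0.046892, running G = -0.277608
t=6: π = [0.1390, 0.2179, 0.1848, 0.2079, 0.2505], E[r] = -0.2789, γ^t·E[r] = -0.032811, running G = -0.310418
t=7: π = [0.1389, 0.2179, 0.1848, 0.2079, 0.2505], E[r] = -0.2789, γ^t·E[r] = -0.022970, running G = -0.333388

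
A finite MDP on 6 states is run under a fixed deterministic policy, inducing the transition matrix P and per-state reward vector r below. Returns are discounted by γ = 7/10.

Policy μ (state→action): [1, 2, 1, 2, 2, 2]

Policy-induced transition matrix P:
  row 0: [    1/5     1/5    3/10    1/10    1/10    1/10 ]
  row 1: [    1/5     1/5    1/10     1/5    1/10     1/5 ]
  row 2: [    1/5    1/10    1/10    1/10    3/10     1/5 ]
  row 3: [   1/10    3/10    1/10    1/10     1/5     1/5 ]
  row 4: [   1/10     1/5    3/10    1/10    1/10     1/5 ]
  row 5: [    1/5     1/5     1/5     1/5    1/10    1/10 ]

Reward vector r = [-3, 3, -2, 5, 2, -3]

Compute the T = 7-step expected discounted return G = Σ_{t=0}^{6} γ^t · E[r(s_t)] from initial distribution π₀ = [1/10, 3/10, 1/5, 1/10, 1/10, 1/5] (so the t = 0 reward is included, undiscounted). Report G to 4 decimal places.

t=0: π = [0.1000, 0.3000, 0.2000, 0.1000, 0.1000, 0.2000], E[r] = 0.3000, γ^t·E[r] = 0.300000, running G = 0.300000
t=1: π = [0.1800, 0.1900, 0.1600, 0.1500, 0.1500, 0.1700], E[r] = 0.2500, γ^t·E[r] = 0.175000, running G = 0.475000
t=2: π = [0.1700, 0.1990, 0.1830, 0.1360, 0.1470, 0.1650], E[r] = 0.2000, γ^t·E[r] = 0.098000, running G = 0.573000
t=3: π = [0.1717, 0.1953, 0.1799, 0.1364, 0.1502, 0.1665], E[r] = 0.1939, γ^t·E[r] = 0.066508, running G = 0.639508
t=4: π = [0.1713, 0.1957, 0.1810, 0.1362, 0.1496, 0.1662], E[r] = 0.1925, γ^t·E[r] = 0.046212, running G = 0.685720
t=5: π = [0.1714, 0.1955, 0.1808, 0.1362, 0.1498, 0.1662], E[r] = 0.1925, γ^t·E[r] = 0.032351, running G = 0.718071
t=6: π = [0.1714, 0.1955, 0.1809, 0.1362, 0.1498, 0.1662], E[r] = 0.1924, γ^t·E[r] = 0.022637, running G = 0.740707

G = 0.7407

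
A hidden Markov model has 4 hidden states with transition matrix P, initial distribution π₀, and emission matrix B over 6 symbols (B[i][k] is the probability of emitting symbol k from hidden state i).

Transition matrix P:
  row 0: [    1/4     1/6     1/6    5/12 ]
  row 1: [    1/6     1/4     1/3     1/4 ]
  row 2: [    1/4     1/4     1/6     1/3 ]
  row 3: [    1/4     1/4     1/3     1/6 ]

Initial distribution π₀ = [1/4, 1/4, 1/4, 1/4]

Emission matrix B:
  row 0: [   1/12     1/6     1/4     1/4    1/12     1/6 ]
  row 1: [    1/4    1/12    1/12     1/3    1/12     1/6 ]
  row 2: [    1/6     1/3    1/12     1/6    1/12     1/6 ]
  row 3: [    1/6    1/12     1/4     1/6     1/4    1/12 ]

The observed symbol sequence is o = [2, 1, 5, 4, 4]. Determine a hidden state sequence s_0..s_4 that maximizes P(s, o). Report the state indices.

path = [3, 2, 0, 3, 3]

t=0: δ = [6.250e-02, 2.083e-02, 2.083e-02, 6.250e-02]  (obs o_0=2)
t=1: δ = [2.604e-03, 1.302e-03, 6.944e-03, 2.170e-03]  ψ = [0, 3, 3, 0]  (obs o_1=1)
t=2: δ = [2.894e-04, 2.894e-04, 1.929e-04, 1.929e-04]  ψ = [2, 2, 2, 2]  (obs o_2=5)
t=3: δ = [6.028e-06, 6.028e-06, 8.038e-06, 3.014e-05]  ψ = [0, 1, 1, 0]  (obs o_3=4)
t=4: δ = [6.279e-07, 6.279e-07, 8.372e-07, 1.256e-06]  ψ = [3, 3, 3, 3]  (obs o_4=4)
backtrack: best end state = 3; path = [3, 2, 0, 3, 3]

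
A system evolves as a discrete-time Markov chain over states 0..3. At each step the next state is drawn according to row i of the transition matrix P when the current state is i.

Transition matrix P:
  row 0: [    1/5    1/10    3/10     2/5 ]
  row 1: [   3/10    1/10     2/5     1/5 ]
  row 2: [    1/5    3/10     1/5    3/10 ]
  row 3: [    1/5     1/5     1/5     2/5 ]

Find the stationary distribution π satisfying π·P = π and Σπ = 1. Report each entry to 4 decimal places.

Balance equations π_j = Σ_i π_i·P[i][j]:
  π_0 = 1/5·π_0 + 3/10·π_1 + 1/5·π_2 + 1/5·π_3
  π_1 = 1/10·π_0 + 1/10·π_1 + 3/10·π_2 + 1/5·π_3
  π_2 = 3/10·π_0 + 2/5·π_1 + 1/5·π_2 + 1/5·π_3
  normalize: π_0 + π_1 + π_2 + π_3 = 1
Solving the linear system gives exactly π = [238/1089, 202/1089, 94/363, 367/1089].

π = [0.2185, 0.1855, 0.2590, 0.3370]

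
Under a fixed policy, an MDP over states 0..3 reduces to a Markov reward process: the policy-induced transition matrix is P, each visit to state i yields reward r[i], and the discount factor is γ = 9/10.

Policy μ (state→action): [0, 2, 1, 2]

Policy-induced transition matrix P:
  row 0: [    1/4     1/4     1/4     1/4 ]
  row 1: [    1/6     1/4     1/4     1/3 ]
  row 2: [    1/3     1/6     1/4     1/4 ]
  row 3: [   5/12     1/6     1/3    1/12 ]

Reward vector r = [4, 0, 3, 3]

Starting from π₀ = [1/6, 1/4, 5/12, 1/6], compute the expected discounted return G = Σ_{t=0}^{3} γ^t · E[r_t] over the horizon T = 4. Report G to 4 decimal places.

G = 8.9444

t=0: π = [0.1667, 0.2500, 0.4167, 0.1667], E[r] = 2.4167, γ^t·E[r] = 2.416667, running G = 2.416667
t=1: π = [0.2917, 0.2014, 0.2639, 0.2431], E[r] = 2.6875, γ^t·E[r] = 2.418750, running G = 4.835417
t=2: π = [0.2957, 0.2078, 0.2703, 0.2263], E[r] = 2.6725, γ^t·E[r] = 2.164688, running G = 7.000104
t=3: π = [0.2929, 0.2086, 0.2689, 0.2296], E[r] = 2.6671, γ^t·E[r] = 1.944281, running G = 8.944385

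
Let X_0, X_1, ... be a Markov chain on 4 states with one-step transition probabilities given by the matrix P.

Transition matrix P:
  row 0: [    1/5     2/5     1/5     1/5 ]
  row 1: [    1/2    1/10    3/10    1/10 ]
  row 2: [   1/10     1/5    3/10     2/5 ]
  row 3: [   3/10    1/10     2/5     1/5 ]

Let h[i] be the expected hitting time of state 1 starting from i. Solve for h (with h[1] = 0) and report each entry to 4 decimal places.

h = [3.7391, 0.0000, 4.8696, 5.0870]

First-step conditioning: h[1] = 0; for i ≠ 1, h[i] = 1 + Σ_k P[i][k]·h[k].
  h[0] = 1 + 1/5·h[0] + 1/5·h[2] + 1/5·h[3]
  h[2] = 1 + 1/10·h[0] + 3/10·h[2] + 2/5·h[3]
  h[3] = 1 + 3/10·h[0] + 2/5·h[2] + 1/5·h[3]
Solving the 3×3 linear system over states ≠ 1 gives exactly h = [86/23, 0, 112/23, 117/23] (h[1] = 0 is the target).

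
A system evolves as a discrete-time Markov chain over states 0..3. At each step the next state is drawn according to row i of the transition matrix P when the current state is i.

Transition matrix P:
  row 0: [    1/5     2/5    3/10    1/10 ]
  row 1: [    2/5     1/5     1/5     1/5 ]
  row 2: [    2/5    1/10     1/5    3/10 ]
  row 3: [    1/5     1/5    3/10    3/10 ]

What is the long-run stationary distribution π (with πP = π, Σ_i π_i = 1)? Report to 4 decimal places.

Balance equations π_j = Σ_i π_i·P[i][j]:
  π_0 = 1/5·π_0 + 2/5·π_1 + 2/5·π_2 + 1/5·π_3
  π_1 = 2/5·π_0 + 1/5·π_1 + 1/10·π_2 + 1/5·π_3
  π_2 = 3/10·π_0 + 1/5·π_1 + 1/5·π_2 + 3/10·π_3
  normalize: π_0 + π_1 + π_2 + π_3 = 1
Solving the linear system gives exactly π = [52/175, 41/175, 44/175, 38/175].

π = [0.2971, 0.2343, 0.2514, 0.2171]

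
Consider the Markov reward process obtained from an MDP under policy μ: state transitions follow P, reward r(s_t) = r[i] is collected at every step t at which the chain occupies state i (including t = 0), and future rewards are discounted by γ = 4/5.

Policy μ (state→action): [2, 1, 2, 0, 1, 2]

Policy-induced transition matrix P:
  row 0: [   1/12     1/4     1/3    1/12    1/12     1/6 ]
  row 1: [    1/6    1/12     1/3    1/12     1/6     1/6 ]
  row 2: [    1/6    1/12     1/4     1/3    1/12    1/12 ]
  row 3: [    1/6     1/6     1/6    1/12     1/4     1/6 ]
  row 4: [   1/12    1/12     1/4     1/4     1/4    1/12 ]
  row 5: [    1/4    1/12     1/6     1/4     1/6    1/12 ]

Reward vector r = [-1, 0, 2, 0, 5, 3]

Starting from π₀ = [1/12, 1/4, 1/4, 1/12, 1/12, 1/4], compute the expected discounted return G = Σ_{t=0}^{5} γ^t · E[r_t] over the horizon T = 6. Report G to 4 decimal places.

G = 5.6159

t=0: π = [0.0833, 0.2500, 0.2500, 0.0833, 0.0833, 0.2500], E[r] = 1.5833, γ^t·E[r] = 1.583333, running G = 1.583333
t=1: π = [0.1736, 0.1042, 0.2500, 0.2014, 0.1528, 0.1181], E[r] = 1.4444, γ^t·E[r] = 1.155556, running G = 2.738889
t=2: π = [0.1493, 0.1291, 0.2465, 0.1910, 0.1609, 0.1233], E[r] = 1.5179, γ^t·E[r] = 0.971481, running G = 3.710370
t=3: π = [0.1511, 0.1241, 0.2470, 0.1923, 0.1630, 0.1224], E[r] = 1.5253, γ^t·E[r] = 0.780938, running G = 4.491309
t=4: π = [0.1507, 0.1245, 0.2467, 0.1927, 0.1631, 0.1223], E[r] = 1.5251, γ^t·E[r] = 0.624685, running G = 5.115993
t=5: π = [0.1507, 0.1245, 0.2467, 0.1926, 0.1632, 0.1223], E[r] = 1.5256, γ^t·E[r] = 0.499919, running G = 5.615912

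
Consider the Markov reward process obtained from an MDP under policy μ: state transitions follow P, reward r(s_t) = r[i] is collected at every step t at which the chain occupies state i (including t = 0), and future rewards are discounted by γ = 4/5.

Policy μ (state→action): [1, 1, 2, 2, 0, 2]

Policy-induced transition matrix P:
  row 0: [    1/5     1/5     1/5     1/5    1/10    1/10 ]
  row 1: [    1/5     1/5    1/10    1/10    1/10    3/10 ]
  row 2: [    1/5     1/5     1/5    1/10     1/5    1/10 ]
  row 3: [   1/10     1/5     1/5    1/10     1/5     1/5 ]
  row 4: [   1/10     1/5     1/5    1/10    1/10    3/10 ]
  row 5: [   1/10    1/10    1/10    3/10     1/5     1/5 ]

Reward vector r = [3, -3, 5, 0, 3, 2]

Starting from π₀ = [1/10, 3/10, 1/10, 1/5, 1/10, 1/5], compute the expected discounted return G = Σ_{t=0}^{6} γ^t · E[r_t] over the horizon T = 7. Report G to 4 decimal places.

G = 5.2296

t=0: π = [0.1000, 0.3000, 0.1000, 0.2000, 0.1000, 0.2000], E[r] = 0.6000, γ^t·E[r] = 0.600000, running G = 0.600000
t=1: π = [0.1500, 0.1800, 0.1500, 0.1500, 0.1500, 0.2200], E[r] = 1.5500, γ^t·E[r] = 1.240000, running G = 1.840000
t=2: π = [0.1480, 0.1780, 0.1600, 0.1590, 0.1520, 0.2030], E[r] = 1.5720, γ^t·E[r] = 1.006080, running G = 2.846080
t=3: π = [0.1486, 0.1797, 0.1619, 0.1554, 0.1522, 0.2022], E[r] = 1.5772, γ^t·E[r] = 0.807526, running G = 3.653606
t=4: π = [0.1490, 0.1798, 0.1618, 0.1553, 0.1520, 0.2021], E[r] = 1.5769, γ^t·E[r] = 0.645898, running G = 4.299505
t=5: π = [0.1491, 0.1798, 0.1618, 0.1553, 0.1519, 0.2021], E[r] = 1.5768, γ^t·E[r] = 0.516692, running G = 4.816197
t=6: π = [0.1491, 0.1798, 0.1618, 0.1553, 0.1519, 0.2021], E[r] = 1.5768, γ^t·E[r] = 0.413355, running G = 5.229552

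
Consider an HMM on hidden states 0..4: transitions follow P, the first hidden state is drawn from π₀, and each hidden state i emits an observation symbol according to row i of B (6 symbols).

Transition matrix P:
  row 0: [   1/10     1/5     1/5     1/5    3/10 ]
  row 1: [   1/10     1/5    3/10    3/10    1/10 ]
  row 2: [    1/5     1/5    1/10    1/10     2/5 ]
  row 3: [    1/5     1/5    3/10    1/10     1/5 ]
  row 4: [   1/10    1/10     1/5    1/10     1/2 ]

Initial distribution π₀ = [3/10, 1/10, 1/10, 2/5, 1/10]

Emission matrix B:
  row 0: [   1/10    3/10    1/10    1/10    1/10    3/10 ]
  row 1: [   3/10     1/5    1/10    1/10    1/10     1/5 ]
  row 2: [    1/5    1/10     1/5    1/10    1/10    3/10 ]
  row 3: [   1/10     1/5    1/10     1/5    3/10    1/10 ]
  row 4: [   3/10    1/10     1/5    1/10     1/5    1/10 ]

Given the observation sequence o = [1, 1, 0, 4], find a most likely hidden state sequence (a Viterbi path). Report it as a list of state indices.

t=0: δ = [9.000e-02, 2.000e-02, 1.000e-02, 8.000e-02, 1.000e-02]  (obs o_0=1)
t=1: δ = [4.800e-03, 3.600e-03, 2.400e-03, 3.600e-03, 2.700e-03]  ψ = [3, 0, 3, 0, 0]  (obs o_1=1)
t=2: δ = [7.200e-05, 2.880e-04, 2.160e-04, 1.080e-04, 4.320e-04]  ψ = [3, 0, 1, 1, 0]  (obs o_2=0)
t=3: δ = [4.320e-06, 5.760e-06, 8.640e-06, 2.592e-05, 4.320e-05]  ψ = [2, 1, 1, 1, 4]  (obs o_3=4)
backtrack: best end state = 4; path = [3, 0, 4, 4]

path = [3, 0, 4, 4]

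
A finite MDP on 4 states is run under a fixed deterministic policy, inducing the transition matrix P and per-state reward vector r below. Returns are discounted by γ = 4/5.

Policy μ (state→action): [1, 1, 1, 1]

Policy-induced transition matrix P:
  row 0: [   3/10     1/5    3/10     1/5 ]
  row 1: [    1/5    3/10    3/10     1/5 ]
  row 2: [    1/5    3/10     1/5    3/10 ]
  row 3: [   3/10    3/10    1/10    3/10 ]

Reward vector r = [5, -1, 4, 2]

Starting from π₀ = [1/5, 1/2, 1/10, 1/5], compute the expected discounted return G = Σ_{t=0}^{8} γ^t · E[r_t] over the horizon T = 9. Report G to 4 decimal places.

G = 9.2151

t=0: π = [0.2000, 0.5000, 0.1000, 0.2000], E[r] = 1.3000, γ^t·E[r] = 1.300000, running G = 1.300000
t=1: π = [0.2400, 0.2800, 0.2500, 0.2300], E[r] = 2.3800, γ^t·E[r] = 1.904000, running G = 3.204000
t=2: π = [0.2470, 0.2760, 0.2290, 0.2480], E[r] = 2.3710, γ^t·E[r] = 1.517440, running G = 4.721440
t=3: π = [0.2495, 0.2753, 0.2275, 0.2477], E[r] = 2.3776, γ^t·E[r] = 1.217331, running G = 5.938771
t=4: π = [0.2497, 0.2751, 0.2277, 0.2475], E[r] = 2.3794, γ^t·E[r] = 0.974615, running G = 6.913386
t=5: π = [0.2497, 0.2750, 0.2277, 0.2475], E[r] = 2.3795, γ^t·E[r] = 0.779727, running G = 7.693113
t=6: π = [0.2497, 0.2750, 0.2277, 0.2475], E[r] = 2.3795, γ^t·E[r] = 0.623781, running G = 8.316894
t=7: π = [0.2497, 0.2750, 0.2277, 0.2475], E[r] = 2.3795, γ^t·E[r] = 0.499025, running G = 8.815919
t=8: π = [0.2497, 0.2750, 0.2277, 0.2475], E[r] = 2.3795, γ^t·E[r] = 0.399220, running G = 9.215140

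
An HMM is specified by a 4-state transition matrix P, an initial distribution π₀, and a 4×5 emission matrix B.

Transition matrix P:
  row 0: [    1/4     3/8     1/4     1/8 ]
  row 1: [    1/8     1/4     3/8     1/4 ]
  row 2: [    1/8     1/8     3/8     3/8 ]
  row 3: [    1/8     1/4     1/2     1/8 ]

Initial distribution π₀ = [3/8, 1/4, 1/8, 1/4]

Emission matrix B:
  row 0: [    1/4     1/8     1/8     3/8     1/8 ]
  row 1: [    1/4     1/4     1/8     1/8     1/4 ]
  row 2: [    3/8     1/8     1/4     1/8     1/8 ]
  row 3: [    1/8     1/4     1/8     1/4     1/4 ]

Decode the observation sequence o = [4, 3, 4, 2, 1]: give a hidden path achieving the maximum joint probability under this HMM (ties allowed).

t=0: δ = [4.688e-02, 6.250e-02, 1.562e-02, 6.250e-02]  (obs o_0=4)
t=1: δ = [4.395e-03, 2.197e-03, 3.906e-03, 3.906e-03]  ψ = [0, 0, 3, 1]  (obs o_1=3)
t=2: δ = [1.373e-04, 4.120e-04, 2.441e-04, 3.662e-04]  ψ = [0, 0, 3, 2]  (obs o_2=4)
t=3: δ = [6.437e-06, 1.287e-05, 4.578e-05, 1.287e-05]  ψ = [1, 1, 3, 1]  (obs o_3=2)
t=4: δ = [7.153e-07, 1.431e-06, 2.146e-06, 4.292e-06]  ψ = [2, 2, 2, 2]  (obs o_4=1)
backtrack: best end state = 3; path = [3, 2, 3, 2, 3]

path = [3, 2, 3, 2, 3]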